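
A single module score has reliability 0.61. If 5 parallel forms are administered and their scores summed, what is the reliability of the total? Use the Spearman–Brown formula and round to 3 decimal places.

0.887

ρ_k = kρ / (1 + (k−1)ρ) = 5·0.61 / (1 + 4·0.61) = 3.050 / 3.440 = 0.887.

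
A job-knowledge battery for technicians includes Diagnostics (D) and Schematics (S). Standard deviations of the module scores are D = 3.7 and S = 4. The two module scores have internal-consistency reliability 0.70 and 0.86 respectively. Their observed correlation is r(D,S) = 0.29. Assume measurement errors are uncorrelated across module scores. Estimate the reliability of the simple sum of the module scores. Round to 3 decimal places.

Var(D+S) = 3.7² + 4² + 2·[3.7·4·0.29] = 29.69 + 8.584 = 38.274.
Under uncorrelated errors the observed covariances equal the true-score covariances, so only the own-variance terms attenuate.
True-score variance = [3.7²·0.70 + 4²·0.86] + 8.584 = 23.343 + 8.584 = 31.927.
Reliability = 31.927 / 38.274 = 0.834.

0.834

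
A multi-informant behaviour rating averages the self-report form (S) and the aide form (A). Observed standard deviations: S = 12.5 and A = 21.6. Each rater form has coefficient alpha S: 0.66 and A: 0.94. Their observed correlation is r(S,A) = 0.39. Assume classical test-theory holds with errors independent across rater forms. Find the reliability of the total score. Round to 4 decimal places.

0.9027

Var(S+A) = 12.5² + 21.6² + 2·[12.5·21.6·0.39] = 622.81 + 210.6 = 833.41.
With uncorrelated errors the cross-covariances are all true-score covariance, so they carry over unchanged; only the diagonal terms shrink to ρᵢσᵢ².
True-score variance = [12.5²·0.66 + 21.6²·0.94] + 210.6 = 541.691 + 210.6 = 752.291.
Reliability = 752.291 / 833.41 = 0.9027.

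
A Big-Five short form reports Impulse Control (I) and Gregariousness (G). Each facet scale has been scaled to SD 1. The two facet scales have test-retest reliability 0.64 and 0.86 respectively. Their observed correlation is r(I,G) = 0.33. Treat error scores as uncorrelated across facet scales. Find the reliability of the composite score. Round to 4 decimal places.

Var(I+G) = 2 + 2·[0.33] = 2 + 0.66 = 2.66.
With uncorrelated errors the cross-covariances are all true-score covariance, so they carry over unchanged; only the diagonal terms shrink to ρᵢσᵢ².
True-score variance = [0.64 + 0.86] + 0.66 = 1.5 + 0.66 = 2.16.
Reliability = 2.16 / 2.66 = 0.8120.

0.8120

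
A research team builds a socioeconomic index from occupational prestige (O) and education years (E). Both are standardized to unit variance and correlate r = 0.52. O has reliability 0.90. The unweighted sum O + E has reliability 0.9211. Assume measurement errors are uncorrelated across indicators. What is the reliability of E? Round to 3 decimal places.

Var(O+E) = 2 + 2·0.52 = 3.040.
True-score variance = ρ_O + ρ_E + 2·0.52, so 0.9211 = (0.90 + ρ_E + 1.04) / 3.040.
ρ_E = 0.9211·3.040 − 0.90 − 1.04 = 0.860.

0.860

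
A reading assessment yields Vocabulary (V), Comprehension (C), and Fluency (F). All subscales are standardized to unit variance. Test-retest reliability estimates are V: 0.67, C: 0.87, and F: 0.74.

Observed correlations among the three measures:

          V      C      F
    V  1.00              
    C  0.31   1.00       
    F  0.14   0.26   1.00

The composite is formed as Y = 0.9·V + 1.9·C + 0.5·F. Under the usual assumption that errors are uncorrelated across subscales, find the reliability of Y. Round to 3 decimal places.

Var(Y) = 0.9² + 1.9² + 0.5² + 2·[1.71·0.31 + 0.45·0.14 + 0.95·0.26] = 4.67 + 1.6802 = 6.3502.
Because errors are independent across components, Cov(Tᵢ,Tⱼ) = Cov(Xᵢ,Xⱼ); the off-diagonal part of the true-score variance is the same as above.
True-score variance = [0.9²·0.67 + 1.9²·0.87 + 0.5²·0.74] + 1.6802 = 3.8684 + 1.6802 = 5.5486.
Reliability = 5.5486 / 6.3502 = 0.874.

0.874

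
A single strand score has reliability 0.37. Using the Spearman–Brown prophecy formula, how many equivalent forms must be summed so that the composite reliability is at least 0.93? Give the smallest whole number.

23

k ≥ ρ*(1−ρ₁)/(ρ₁(1−ρ*)) = 0.93·0.63 / (0.37·0.07) = 22.622.
Smallest integer k = 23.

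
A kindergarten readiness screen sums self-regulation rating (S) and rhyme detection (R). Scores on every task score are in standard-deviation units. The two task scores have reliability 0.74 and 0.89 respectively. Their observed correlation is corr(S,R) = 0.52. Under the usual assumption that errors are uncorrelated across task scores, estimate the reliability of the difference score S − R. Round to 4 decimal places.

Var(S−R) = 1 + 1 − 2·0.52 = 2 − 1.04 = 0.96.
Because errors are independent across components, Cov(Tᵢ,Tⱼ) = Cov(Xᵢ,Xⱼ); the off-diagonal part of the true-score variance is the same as above.
True-score variance = [0.74 + 0.89] − 1.04 = 1.63 − 1.04 = 0.59.
Reliability = 0.59 / 0.96 = 0.6146.

0.6146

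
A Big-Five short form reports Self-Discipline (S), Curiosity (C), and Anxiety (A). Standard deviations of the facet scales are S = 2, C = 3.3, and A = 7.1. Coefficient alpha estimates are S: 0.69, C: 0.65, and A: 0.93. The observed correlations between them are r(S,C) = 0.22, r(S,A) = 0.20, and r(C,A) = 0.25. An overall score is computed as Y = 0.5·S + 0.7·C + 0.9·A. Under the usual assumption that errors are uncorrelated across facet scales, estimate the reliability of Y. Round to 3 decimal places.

Var(Y) = 0.5²·2² + 0.7²·3.3² + 0.9²·7.1² + 2·[0.35·2·3.3·0.22 + 0.45·2·7.1·0.20 + 0.63·3.3·7.1·0.25] = 47.1682 + 10.9528 = 58.121.
Because errors are independent across components, Cov(Tᵢ,Tⱼ) = Cov(Xᵢ,Xⱼ); the off-diagonal part of the true-score variance is the same as above.
True-score variance = [0.5²·2²·0.69 + 0.7²·3.3²·0.65 + 0.9²·7.1²·0.93] + 10.9528 = 42.1323 + 10.9528 = 53.0852.
Reliability = 53.0852 / 58.121 = 0.913.

0.913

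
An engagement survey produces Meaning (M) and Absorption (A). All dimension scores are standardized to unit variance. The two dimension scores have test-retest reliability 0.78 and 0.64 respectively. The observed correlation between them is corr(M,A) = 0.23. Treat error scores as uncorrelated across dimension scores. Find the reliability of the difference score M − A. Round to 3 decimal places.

Var(M−A) = 1 + 1 − 2·0.23 = 2 − 0.46 = 1.54.
Under uncorrelated errors the observed covariances equal the true-score covariances, so only the own-variance terms attenuate.
True-score variance = [0.78 + 0.64] − 0.46 = 1.42 − 0.46 = 0.96.
Reliability = 0.96 / 1.54 = 0.623.

0.623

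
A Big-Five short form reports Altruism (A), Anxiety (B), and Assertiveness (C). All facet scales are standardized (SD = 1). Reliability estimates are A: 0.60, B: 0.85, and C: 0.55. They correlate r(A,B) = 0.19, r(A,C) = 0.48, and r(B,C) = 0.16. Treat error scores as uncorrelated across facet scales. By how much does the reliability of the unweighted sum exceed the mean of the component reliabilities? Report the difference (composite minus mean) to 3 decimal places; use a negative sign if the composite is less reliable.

0.119

Var(sum) = 3 + 1.66 = 4.66; true-score variance = 2 + 1.66 = 3.66; composite reliability = 0.7854.
Mean component reliability = 0.6667.
Difference = 0.7854 − 0.6667 = 0.119.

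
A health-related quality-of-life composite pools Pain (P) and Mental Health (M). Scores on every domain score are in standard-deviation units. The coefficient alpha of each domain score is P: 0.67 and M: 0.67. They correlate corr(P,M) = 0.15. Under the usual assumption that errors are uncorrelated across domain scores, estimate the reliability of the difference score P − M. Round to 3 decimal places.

Var(P−M) = 1 + 1 − 2·0.15 = 2 − 0.3 = 1.7.
Because errors are independent across components, Cov(Tᵢ,Tⱼ) = Cov(Xᵢ,Xⱼ); the off-diagonal part of the true-score variance is the same as above.
True-score variance = [0.67 + 0.67] − 0.3 = 1.34 − 0.3 = 1.04.
Reliability = 1.04 / 1.7 = 0.612.

0.612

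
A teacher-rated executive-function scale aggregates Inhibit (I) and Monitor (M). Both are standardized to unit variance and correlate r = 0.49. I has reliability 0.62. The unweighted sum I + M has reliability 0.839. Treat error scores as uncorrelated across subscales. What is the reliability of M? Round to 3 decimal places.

0.900

Var(I+M) = 2 + 2·0.49 = 2.980.
True-score variance = ρ_I + ρ_M + 2·0.49, so 0.839 = (0.62 + ρ_M + 0.98) / 2.980.
ρ_M = 0.839·2.980 − 0.62 − 0.98 = 0.900.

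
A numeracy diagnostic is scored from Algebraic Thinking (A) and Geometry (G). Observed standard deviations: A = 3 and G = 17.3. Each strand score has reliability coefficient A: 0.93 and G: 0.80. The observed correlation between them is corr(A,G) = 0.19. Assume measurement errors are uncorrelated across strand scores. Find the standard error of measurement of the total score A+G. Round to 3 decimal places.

7.777

Var(total) = 308.29 + 19.722 = 328.012.
True-score variance = 247.802 + 19.722 = 267.524, so reliability = 0.8156.
Error variance = 328.012 − 267.524 = 60.488; SEM = √60.488 = 7.777.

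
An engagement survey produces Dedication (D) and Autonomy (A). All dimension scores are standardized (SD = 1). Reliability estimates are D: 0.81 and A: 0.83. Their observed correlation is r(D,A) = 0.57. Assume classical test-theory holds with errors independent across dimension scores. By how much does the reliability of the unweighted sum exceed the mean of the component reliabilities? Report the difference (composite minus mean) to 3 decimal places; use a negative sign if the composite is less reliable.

Var(sum) = 2 + 1.14 = 3.14; true-score variance = 1.64 + 1.14 = 2.78; composite reliability = 0.8854.
Mean component reliability = 0.8200.
Difference = 0.8854 − 0.8200 = 0.065.

0.065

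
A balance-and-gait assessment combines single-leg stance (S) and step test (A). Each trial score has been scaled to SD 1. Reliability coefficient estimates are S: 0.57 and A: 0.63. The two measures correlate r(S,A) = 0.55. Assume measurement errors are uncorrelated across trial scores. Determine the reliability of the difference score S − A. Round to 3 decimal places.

Var(S−A) = 1 + 1 − 2·0.55 = 2 − 1.1 = 0.9.
Under uncorrelated errors the observed covariances equal the true-score covariances, so only the own-variance terms attenuate.
True-score variance = [0.57 + 0.63] − 1.1 = 1.2 − 1.1 = 0.1.
Reliability = 0.1 / 0.9 = 0.111.

0.111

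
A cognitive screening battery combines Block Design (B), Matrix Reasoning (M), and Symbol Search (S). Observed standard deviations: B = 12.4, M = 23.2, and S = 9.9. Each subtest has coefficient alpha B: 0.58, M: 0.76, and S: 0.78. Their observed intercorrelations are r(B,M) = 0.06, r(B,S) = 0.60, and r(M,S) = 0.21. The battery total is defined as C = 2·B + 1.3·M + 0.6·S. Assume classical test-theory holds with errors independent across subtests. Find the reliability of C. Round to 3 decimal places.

Var(C) = 2²·12.4² + 1.3²·23.2² + 0.6²·9.9² + 2·[2.6·12.4·23.2·0.06 + 1.2·12.4·9.9·0.60 + 0.78·23.2·9.9·0.21] = 1559.95 + 341.774 = 1901.72.
Because errors are independent across components, Cov(Tᵢ,Tⱼ) = Cov(Xᵢ,Xⱼ); the off-diagonal part of the true-score variance is the same as above.
True-score variance = [2²·12.4²·0.58 + 1.3²·23.2²·0.76 + 0.6²·9.9²·0.78] + 341.774 = 1075.56 + 341.774 = 1417.33.
Reliability = 1417.33 / 1901.72 = 0.745.

0.745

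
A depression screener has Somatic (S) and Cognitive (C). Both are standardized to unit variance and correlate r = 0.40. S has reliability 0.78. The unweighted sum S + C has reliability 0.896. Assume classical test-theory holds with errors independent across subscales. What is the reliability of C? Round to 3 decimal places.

0.929

Var(S+C) = 2 + 2·0.40 = 2.800.
True-score variance = ρ_S + ρ_C + 2·0.40, so 0.896 = (0.78 + ρ_C + 0.80) / 2.800.
ρ_C = 0.896·2.800 − 0.78 − 0.80 = 0.929.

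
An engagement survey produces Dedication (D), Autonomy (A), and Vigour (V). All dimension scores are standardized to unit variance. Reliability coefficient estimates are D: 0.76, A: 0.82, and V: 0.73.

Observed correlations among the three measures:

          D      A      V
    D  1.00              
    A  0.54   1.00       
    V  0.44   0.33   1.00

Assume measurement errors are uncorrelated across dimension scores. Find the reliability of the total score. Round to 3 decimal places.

Var(D+A+V) = 3 + 2·[0.54 + 0.44 + 0.33] = 3 + 2.62 = 5.62.
Because errors are independent across components, Cov(Tᵢ,Tⱼ) = Cov(Xᵢ,Xⱼ); the off-diagonal part of the true-score variance is the same as above.
True-score variance = [0.76 + 0.82 + 0.73] + 2.62 = 2.31 + 2.62 = 4.93.
Reliability = 4.93 / 5.62 = 0.877.

0.877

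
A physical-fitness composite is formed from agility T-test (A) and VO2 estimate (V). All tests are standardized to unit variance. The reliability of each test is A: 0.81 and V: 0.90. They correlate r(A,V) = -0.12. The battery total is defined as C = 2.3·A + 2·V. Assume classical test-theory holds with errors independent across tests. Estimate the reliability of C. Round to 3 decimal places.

Var(C) = 2.3² + 2² + 2·[4.6·(-0.12)] = 9.29 − 1.104 = 8.186.
Under uncorrelated errors the observed covariances equal the true-score covariances, so only the own-variance terms attenuate.
True-score variance = [2.3²·0.81 + 2²·0.90] − 1.104 = 7.8849 − 1.104 = 6.7809.
Reliability = 6.7809 / 8.186 = 0.828.

0.828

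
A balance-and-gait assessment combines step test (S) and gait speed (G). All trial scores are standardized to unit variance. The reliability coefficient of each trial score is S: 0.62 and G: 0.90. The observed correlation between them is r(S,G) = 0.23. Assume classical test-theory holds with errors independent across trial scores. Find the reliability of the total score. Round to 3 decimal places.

0.805

Var(S+G) = 2 + 2·[0.23] = 2 + 0.46 = 2.46.
With uncorrelated errors the cross-covariances are all true-score covariance, so they carry over unchanged; only the diagonal terms shrink to ρᵢσᵢ².
True-score variance = [0.62 + 0.90] + 0.46 = 1.52 + 0.46 = 1.98.
Reliability = 1.98 / 2.46 = 0.805.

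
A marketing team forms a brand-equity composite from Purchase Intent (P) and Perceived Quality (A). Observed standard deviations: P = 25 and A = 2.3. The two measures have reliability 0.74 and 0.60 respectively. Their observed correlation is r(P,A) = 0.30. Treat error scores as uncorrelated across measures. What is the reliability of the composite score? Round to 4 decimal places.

0.7524

Var(P+A) = 25² + 2.3² + 2·[25·2.3·0.30] = 630.29 + 34.5 = 664.79.
Because errors are independent across components, Cov(Tᵢ,Tⱼ) = Cov(Xᵢ,Xⱼ); the off-diagonal part of the true-score variance is the same as above.
True-score variance = [25²·0.74 + 2.3²·0.60] + 34.5 = 465.674 + 34.5 = 500.174.
Reliability = 500.174 / 664.79 = 0.7524.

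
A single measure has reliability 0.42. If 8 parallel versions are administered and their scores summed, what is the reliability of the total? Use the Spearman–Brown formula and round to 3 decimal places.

ρ_k = kρ / (1 + (k−1)ρ) = 8·0.42 / (1 + 7·0.42) = 3.360 / 3.940 = 0.853.

0.853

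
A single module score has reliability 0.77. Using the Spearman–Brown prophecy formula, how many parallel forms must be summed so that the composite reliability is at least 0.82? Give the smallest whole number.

k ≥ ρ*(1−ρ₁)/(ρ₁(1−ρ*)) = 0.82·0.23 / (0.77·0.18) = 1.361.
Smallest integer k = 2.

2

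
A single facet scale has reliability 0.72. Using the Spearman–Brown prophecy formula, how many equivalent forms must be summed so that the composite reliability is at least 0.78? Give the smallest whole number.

2

k ≥ ρ*(1−ρ₁)/(ρ₁(1−ρ*)) = 0.78·0.28 / (0.72·0.22) = 1.379.
Smallest integer k = 2.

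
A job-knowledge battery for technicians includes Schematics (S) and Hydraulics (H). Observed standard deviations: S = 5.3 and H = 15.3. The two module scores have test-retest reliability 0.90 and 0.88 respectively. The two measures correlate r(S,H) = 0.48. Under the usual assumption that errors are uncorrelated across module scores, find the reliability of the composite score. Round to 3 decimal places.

Var(S+H) = 5.3² + 15.3² + 2·[5.3·15.3·0.48] = 262.18 + 77.8464 = 340.026.
With uncorrelated errors the cross-covariances are all true-score covariance, so they carry over unchanged; only the diagonal terms shrink to ρᵢσᵢ².
True-score variance = [5.3²·0.90 + 15.3²·0.88] + 77.8464 = 231.28 + 77.8464 = 309.127.
Reliability = 309.127 / 340.026 = 0.909.

0.909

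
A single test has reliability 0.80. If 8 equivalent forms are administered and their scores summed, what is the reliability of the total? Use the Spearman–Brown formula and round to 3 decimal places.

ρ_k = kρ / (1 + (k−1)ρ) = 8·0.80 / (1 + 7·0.80) = 6.400 / 6.600 = 0.970.

0.970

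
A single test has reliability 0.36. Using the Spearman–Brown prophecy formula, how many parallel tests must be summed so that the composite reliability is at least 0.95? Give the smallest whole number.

k ≥ ρ*(1−ρ₁)/(ρ₁(1−ρ*)) = 0.95·0.64 / (0.36·0.05) = 33.778.
Smallest integer k = 34.

34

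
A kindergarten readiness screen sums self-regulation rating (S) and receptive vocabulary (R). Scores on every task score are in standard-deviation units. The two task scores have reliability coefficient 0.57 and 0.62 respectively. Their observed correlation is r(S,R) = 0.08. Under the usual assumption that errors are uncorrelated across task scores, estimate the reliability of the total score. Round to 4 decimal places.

Var(S+R) = 2 + 2·[0.08] = 2 + 0.16 = 2.16.
Under uncorrelated errors the observed covariances equal the true-score covariances, so only the own-variance terms attenuate.
True-score variance = [0.57 + 0.62] + 0.16 = 1.19 + 0.16 = 1.35.
Reliability = 1.35 / 2.16 = 0.6250.

0.6250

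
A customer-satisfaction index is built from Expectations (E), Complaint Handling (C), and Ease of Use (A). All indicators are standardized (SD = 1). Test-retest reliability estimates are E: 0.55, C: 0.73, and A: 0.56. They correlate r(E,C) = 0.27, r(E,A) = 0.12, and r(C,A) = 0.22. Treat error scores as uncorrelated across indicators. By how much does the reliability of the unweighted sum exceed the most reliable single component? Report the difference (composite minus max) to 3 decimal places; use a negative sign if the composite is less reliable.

-0.005

Var(sum) = 3 + 1.22 = 4.22; true-score variance = 1.84 + 1.22 = 3.06; composite reliability = 0.7251.
Max component reliability = 0.7300.
Difference = 0.7251 − 0.7300 = -0.005.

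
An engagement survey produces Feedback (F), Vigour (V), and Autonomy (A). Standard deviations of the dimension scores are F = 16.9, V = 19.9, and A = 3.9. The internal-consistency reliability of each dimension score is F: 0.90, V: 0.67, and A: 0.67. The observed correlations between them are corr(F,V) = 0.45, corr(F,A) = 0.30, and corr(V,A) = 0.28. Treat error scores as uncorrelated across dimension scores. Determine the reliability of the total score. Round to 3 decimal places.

Var(F+V+A) = 16.9² + 19.9² + 3.9² + 2·[16.9·19.9·0.45 + 16.9·3.9·0.30 + 19.9·3.9·0.28] = 696.83 + 385.687 = 1082.52.
Under uncorrelated errors the observed covariances equal the true-score covariances, so only the own-variance terms attenuate.
True-score variance = [16.9²·0.90 + 19.9²·0.67 + 3.9²·0.67] + 385.687 = 532.566 + 385.687 = 918.253.
Reliability = 918.253 / 1082.52 = 0.848.

0.848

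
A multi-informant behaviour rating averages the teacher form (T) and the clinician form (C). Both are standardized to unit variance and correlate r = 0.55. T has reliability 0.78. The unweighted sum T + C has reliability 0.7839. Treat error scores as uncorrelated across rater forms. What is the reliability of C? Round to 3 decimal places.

0.550

Var(T+C) = 2 + 2·0.55 = 3.100.
True-score variance = ρ_T + ρ_C + 2·0.55, so 0.7839 = (0.78 + ρ_C + 1.10) / 3.100.
ρ_C = 0.7839·3.100 − 0.78 − 1.10 = 0.550.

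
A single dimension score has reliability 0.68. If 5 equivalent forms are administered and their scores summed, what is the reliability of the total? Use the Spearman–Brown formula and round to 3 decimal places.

ρ_k = kρ / (1 + (k−1)ρ) = 5·0.68 / (1 + 4·0.68) = 3.400 / 3.720 = 0.914.

0.914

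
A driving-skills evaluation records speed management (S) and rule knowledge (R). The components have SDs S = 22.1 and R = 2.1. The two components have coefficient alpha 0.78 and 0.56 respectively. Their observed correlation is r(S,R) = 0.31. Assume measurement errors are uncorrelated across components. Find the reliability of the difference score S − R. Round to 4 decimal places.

0.7643

Var(S−R) = 22.1² + 2.1² − 2·22.1·2.1·0.31 = 492.82 − 28.7742 = 464.046.
With uncorrelated errors the cross-covariances are all true-score covariance, so they carry over unchanged; only the diagonal terms shrink to ρᵢσᵢ².
True-score variance = [22.1²·0.78 + 2.1²·0.56] − 28.7742 = 383.429 − 28.7742 = 354.655.
Reliability = 354.655 / 464.046 = 0.7643.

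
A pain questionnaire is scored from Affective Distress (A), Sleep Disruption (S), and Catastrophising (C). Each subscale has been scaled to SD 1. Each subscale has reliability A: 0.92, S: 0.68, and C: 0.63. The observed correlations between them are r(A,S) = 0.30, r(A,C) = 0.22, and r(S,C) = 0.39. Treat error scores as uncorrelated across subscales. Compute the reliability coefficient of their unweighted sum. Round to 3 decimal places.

Var(A+S+C) = 3 + 2·[0.30 + 0.22 + 0.39] = 3 + 1.82 = 4.82.
With uncorrelated errors the cross-covariances are all true-score covariance, so they carry over unchanged; only the diagonal terms shrink to ρᵢσᵢ².
True-score variance = [0.92 + 0.68 + 0.63] + 1.82 = 2.23 + 1.82 = 4.05.
Reliability = 4.05 / 4.82 = 0.840.

0.840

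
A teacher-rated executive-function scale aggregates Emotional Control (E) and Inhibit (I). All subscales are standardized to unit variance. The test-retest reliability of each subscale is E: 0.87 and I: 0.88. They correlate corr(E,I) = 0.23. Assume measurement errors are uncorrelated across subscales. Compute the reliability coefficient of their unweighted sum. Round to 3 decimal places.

0.898

Var(E+I) = 2 + 2·[0.23] = 2 + 0.46 = 2.46.
Under uncorrelated errors the observed covariances equal the true-score covariances, so only the own-variance terms attenuate.
True-score variance = [0.87 + 0.88] + 0.46 = 1.75 + 0.46 = 2.21.
Reliability = 2.21 / 2.46 = 0.898.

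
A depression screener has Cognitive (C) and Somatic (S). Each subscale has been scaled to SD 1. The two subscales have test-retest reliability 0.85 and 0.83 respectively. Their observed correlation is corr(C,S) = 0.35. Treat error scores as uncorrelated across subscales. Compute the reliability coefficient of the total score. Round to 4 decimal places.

0.8815

Var(C+S) = 2 + 2·[0.35] = 2 + 0.7 = 2.7.
With uncorrelated errors the cross-covariances are all true-score covariance, so they carry over unchanged; only the diagonal terms shrink to ρᵢσᵢ².
True-score variance = [0.85 + 0.83] + 0.7 = 1.68 + 0.7 = 2.38.
Reliability = 2.38 / 2.7 = 0.8815.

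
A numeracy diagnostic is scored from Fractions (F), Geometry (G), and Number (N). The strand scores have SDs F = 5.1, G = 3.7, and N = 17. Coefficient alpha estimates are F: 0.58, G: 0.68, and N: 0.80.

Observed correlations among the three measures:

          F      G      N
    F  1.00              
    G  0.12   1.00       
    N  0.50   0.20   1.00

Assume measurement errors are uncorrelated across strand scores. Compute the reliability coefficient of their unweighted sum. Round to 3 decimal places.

Var(F+G+N) = 5.1² + 3.7² + 17² + 2·[5.1·3.7·0.12 + 5.1·17·0.50 + 3.7·17·0.20] = 328.7 + 116.389 = 445.089.
Because errors are independent across components, Cov(Tᵢ,Tⱼ) = Cov(Xᵢ,Xⱼ); the off-diagonal part of the true-score variance is the same as above.
True-score variance = [5.1²·0.58 + 3.7²·0.68 + 17²·0.80] + 116.389 = 255.595 + 116.389 = 371.984.
Reliability = 371.984 / 445.089 = 0.836.

0.836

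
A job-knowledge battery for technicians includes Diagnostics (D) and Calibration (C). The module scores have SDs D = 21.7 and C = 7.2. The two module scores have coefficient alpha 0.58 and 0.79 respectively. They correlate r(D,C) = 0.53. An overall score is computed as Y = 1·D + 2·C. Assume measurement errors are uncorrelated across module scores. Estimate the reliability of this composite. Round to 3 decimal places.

Var(Y) = 21.7² + 2²·7.2² + 2·[2·21.7·7.2·0.53] = 678.25 + 331.229 = 1009.48.
Because errors are independent across components, Cov(Tᵢ,Tⱼ) = Cov(Xᵢ,Xⱼ); the off-diagonal part of the true-score variance is the same as above.
True-score variance = [21.7²·0.58 + 2²·7.2²·0.79] + 331.229 = 436.931 + 331.229 = 768.159.
Reliability = 768.159 / 1009.48 = 0.761.

0.761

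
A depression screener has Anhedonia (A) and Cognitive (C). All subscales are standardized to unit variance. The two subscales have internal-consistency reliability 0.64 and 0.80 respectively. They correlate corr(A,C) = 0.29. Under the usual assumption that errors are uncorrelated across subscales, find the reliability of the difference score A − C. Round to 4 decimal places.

Var(A−C) = 1 + 1 − 2·0.29 = 2 − 0.58 = 1.42.
Under uncorrelated errors the observed covariances equal the true-score covariances, so only the own-variance terms attenuate.
True-score variance = [0.64 + 0.80] − 0.58 = 1.44 − 0.58 = 0.86.
Reliability = 0.86 / 1.42 = 0.6056.

0.6056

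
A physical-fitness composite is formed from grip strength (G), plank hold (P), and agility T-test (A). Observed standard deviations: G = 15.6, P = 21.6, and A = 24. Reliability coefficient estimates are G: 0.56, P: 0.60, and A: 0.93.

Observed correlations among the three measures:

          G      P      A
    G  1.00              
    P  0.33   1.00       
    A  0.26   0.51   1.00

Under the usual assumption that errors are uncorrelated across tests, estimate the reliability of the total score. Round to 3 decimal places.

0.850

Var(G+P+A) = 15.6² + 21.6² + 24² + 2·[15.6·21.6·0.33 + 15.6·24·0.26 + 21.6·24·0.51] = 1285.92 + 945.85 = 2231.77.
Because errors are independent across components, Cov(Tᵢ,Tⱼ) = Cov(Xᵢ,Xⱼ); the off-diagonal part of the true-score variance is the same as above.
True-score variance = [15.6²·0.56 + 21.6²·0.60 + 24²·0.93] + 945.85 = 951.898 + 945.85 = 1897.75.
Reliability = 1897.75 / 2231.77 = 0.850.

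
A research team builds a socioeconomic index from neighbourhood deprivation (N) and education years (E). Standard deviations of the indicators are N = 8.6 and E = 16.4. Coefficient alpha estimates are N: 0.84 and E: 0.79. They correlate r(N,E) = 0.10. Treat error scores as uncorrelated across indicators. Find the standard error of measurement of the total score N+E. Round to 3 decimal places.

Var(total) = 342.92 + 28.208 = 371.128.
True-score variance = 274.605 + 28.208 = 302.813, so reliability = 0.8159.
Error variance = 371.128 − 302.813 = 68.3152; SEM = √68.3152 = 8.265.

8.265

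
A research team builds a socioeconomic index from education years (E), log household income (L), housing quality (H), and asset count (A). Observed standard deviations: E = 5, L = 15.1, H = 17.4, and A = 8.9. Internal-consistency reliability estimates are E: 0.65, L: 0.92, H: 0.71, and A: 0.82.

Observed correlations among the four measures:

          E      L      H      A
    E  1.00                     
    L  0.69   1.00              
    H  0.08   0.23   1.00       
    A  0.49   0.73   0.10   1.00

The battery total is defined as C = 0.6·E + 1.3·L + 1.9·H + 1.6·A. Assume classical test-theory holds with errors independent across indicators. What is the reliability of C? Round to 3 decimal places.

0.853

Var(C) = 0.6²·5² + 1.3²·15.1² + 1.9²·17.4² + 1.6²·8.9² + 2·[0.78·5·15.1·0.69 + 1.14·5·17.4·0.08 + 0.96·5·8.9·0.49 + 2.47·15.1·17.4·0.23 + 2.08·15.1·8.9·0.73 + 3.04·17.4·8.9·0.10] = 1690.08 + 939.798 = 2629.88.
With uncorrelated errors the cross-covariances are all true-score covariance, so they carry over unchanged; only the diagonal terms shrink to ρᵢσᵢ².
True-score variance = [0.6²·5²·0.65 + 1.3²·15.1²·0.92 + 1.9²·17.4²·0.71 + 1.6²·8.9²·0.82] + 939.798 = 1302.64 + 939.798 = 2242.44.
Reliability = 2242.44 / 2629.88 = 0.853.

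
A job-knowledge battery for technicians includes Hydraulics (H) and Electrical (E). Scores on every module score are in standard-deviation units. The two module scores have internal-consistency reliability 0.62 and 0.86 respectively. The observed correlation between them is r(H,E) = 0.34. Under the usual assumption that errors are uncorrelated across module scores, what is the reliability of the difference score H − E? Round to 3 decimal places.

Var(H−E) = 1 + 1 − 2·0.34 = 2 − 0.68 = 1.32.
With uncorrelated errors the cross-covariances are all true-score covariance, so they carry over unchanged; only the diagonal terms shrink to ρᵢσᵢ².
True-score variance = [0.62 + 0.86] − 0.68 = 1.48 − 0.68 = 0.8.
Reliability = 0.8 / 1.32 = 0.606.

0.606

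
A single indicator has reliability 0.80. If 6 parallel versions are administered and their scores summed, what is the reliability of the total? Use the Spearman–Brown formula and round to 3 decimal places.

ρ_k = kρ / (1 + (k−1)ρ) = 6·0.80 / (1 + 5·0.80) = 4.800 / 5.000 = 0.960.

0.960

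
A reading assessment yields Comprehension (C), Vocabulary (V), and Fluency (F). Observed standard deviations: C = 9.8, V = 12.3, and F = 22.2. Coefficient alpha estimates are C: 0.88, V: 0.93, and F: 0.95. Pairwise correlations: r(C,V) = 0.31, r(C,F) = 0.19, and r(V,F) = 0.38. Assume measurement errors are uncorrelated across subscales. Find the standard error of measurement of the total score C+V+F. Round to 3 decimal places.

6.838

Var(total) = 740.17 + 364.933 = 1105.1.
True-score variance = 693.413 + 364.933 = 1058.35, so reliability = 0.9577.
Error variance = 1105.1 − 1058.35 = 46.7571; SEM = √46.7571 = 6.838.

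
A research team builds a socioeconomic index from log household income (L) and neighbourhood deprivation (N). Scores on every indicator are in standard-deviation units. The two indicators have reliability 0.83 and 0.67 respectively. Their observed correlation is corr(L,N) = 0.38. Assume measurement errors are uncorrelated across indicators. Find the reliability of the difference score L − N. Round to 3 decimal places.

0.597

Var(L−N) = 1 + 1 − 2·0.38 = 2 − 0.76 = 1.24.
Under uncorrelated errors the observed covariances equal the true-score covariances, so only the own-variance terms attenuate.
True-score variance = [0.83 + 0.67] − 0.76 = 1.5 − 0.76 = 0.74.
Reliability = 0.74 / 1.24 = 0.597.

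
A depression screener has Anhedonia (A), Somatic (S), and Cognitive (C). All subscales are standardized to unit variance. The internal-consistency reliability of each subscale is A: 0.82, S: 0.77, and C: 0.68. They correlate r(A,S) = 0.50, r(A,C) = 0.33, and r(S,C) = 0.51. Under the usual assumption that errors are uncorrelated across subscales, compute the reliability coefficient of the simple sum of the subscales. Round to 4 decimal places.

Var(A+S+C) = 3 + 2·[0.50 + 0.33 + 0.51] = 3 + 2.68 = 5.68.
Because errors are independent across components, Cov(Tᵢ,Tⱼ) = Cov(Xᵢ,Xⱼ); the off-diagonal part of the true-score variance is the same as above.
True-score variance = [0.82 + 0.77 + 0.68] + 2.68 = 2.27 + 2.68 = 4.95.
Reliability = 4.95 / 5.68 = 0.8715.

0.8715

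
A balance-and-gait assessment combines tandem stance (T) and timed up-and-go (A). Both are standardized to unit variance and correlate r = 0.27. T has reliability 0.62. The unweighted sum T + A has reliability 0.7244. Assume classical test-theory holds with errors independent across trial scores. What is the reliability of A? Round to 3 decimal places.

0.680

Var(T+A) = 2 + 2·0.27 = 2.540.
True-score variance = ρ_T + ρ_A + 2·0.27, so 0.7244 = (0.62 + ρ_A + 0.54) / 2.540.
ρ_A = 0.7244·2.540 − 0.62 − 0.54 = 0.680.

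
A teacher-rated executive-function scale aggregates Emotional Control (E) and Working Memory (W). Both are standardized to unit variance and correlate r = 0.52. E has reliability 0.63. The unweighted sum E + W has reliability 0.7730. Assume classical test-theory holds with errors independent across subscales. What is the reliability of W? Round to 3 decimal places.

0.680

Var(E+W) = 2 + 2·0.52 = 3.040.
True-score variance = ρ_E + ρ_W + 2·0.52, so 0.7730 = (0.63 + ρ_W + 1.04) / 3.040.
ρ_W = 0.7730·3.040 − 0.63 − 1.04 = 0.680.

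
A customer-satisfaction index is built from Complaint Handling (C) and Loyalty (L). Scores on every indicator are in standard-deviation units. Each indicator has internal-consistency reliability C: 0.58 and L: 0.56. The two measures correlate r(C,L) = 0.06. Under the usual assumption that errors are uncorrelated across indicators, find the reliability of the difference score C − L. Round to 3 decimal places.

0.543

Var(C−L) = 1 + 1 − 2·0.06 = 2 − 0.12 = 1.88.
With uncorrelated errors the cross-covariances are all true-score covariance, so they carry over unchanged; only the diagonal terms shrink to ρᵢσᵢ².
True-score variance = [0.58 + 0.56] − 0.12 = 1.14 − 0.12 = 1.02.
Reliability = 1.02 / 1.88 = 0.543.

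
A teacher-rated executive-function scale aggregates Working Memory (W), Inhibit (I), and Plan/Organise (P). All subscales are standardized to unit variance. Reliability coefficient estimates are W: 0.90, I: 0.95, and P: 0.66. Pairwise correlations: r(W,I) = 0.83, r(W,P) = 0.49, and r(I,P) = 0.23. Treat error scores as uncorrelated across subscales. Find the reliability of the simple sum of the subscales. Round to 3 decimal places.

0.920

Var(W+I+P) = 3 + 2·[0.83 + 0.49 + 0.23] = 3 + 3.1 = 6.1.
Under uncorrelated errors the observed covariances equal the true-score covariances, so only the own-variance terms attenuate.
True-score variance = [0.90 + 0.95 + 0.66] + 3.1 = 2.51 + 3.1 = 5.61.
Reliability = 5.61 / 6.1 = 0.920.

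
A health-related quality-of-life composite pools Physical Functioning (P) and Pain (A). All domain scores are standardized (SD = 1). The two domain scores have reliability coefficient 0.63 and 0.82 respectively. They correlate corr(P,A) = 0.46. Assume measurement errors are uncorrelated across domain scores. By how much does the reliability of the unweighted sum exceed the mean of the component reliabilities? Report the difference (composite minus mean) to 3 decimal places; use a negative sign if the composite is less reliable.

Var(sum) = 2 + 0.92 = 2.92; true-score variance = 1.45 + 0.92 = 2.37; composite reliability = 0.8116.
Mean component reliability = 0.7250.
Difference = 0.8116 − 0.7250 = 0.087.

0.087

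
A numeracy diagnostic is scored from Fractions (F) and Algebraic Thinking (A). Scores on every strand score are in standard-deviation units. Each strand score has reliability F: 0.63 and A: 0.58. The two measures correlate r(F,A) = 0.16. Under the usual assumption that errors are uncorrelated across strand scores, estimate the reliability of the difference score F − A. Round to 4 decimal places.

0.5298

Var(F−A) = 1 + 1 − 2·0.16 = 2 − 0.32 = 1.68.
With uncorrelated errors the cross-covariances are all true-score covariance, so they carry over unchanged; only the diagonal terms shrink to ρᵢσᵢ².
True-score variance = [0.63 + 0.58] − 0.32 = 1.21 − 0.32 = 0.89.
Reliability = 0.89 / 1.68 = 0.5298.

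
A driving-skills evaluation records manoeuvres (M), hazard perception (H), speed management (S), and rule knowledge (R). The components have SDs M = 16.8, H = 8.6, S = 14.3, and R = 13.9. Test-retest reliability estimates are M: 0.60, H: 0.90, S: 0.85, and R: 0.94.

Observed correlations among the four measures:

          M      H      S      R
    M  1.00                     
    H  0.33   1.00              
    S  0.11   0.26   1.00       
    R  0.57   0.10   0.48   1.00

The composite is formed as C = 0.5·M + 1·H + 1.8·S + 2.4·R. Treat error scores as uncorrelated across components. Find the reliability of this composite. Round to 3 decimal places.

Var(C) = 0.5²·16.8² + 8.6² + 1.8²·14.3² + 2.4²·13.9² + 2·[0.5·16.8·8.6·0.33 + 0.9·16.8·14.3·0.11 + 1.2·16.8·13.9·0.57 + 1.8·8.6·14.3·0.26 + 2.4·8.6·13.9·0.10 + 4.32·14.3·13.9·0.48] = 1919.96 + 1411.53 = 3331.49.
With uncorrelated errors the cross-covariances are all true-score covariance, so they carry over unchanged; only the diagonal terms shrink to ρᵢσᵢ².
True-score variance = [0.5²·16.8²·0.60 + 8.6²·0.90 + 1.8²·14.3²·0.85 + 2.4²·13.9²·0.94] + 1411.53 = 1718.18 + 1411.53 = 3129.71.
Reliability = 3129.71 / 3331.49 = 0.939.

0.939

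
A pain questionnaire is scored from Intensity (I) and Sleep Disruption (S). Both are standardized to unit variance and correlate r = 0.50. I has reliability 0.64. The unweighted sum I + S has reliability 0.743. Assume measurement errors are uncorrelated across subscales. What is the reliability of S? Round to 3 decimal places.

Var(I+S) = 2 + 2·0.50 = 3.000.
True-score variance = ρ_I + ρ_S + 2·0.50, so 0.743 = (0.64 + ρ_S + 1.00) / 3.000.
ρ_S = 0.743·3.000 − 0.64 − 1.00 = 0.589.

0.589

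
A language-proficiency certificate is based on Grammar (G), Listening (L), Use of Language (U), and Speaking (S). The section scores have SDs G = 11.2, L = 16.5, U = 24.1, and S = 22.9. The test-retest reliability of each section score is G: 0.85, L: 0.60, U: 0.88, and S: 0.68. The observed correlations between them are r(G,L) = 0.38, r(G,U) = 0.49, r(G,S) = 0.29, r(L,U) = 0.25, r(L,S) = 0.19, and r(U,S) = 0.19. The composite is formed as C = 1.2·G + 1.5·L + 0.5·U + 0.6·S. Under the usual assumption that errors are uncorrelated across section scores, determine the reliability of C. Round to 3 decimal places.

Var(C) = 1.2²·11.2² + 1.5²·16.5² + 0.5²·24.1² + 0.6²·22.9² + 2·[1.8·11.2·16.5·0.38 + 0.6·11.2·24.1·0.49 + 0.72·11.2·22.9·0.29 + 0.75·16.5·24.1·0.25 + 0.9·16.5·22.9·0.19 + 0.3·24.1·22.9·0.19] = 1127.19 + 859.884 = 1987.07.
With uncorrelated errors the cross-covariances are all true-score covariance, so they carry over unchanged; only the diagonal terms shrink to ρᵢσᵢ².
True-score variance = [1.2²·11.2²·0.85 + 1.5²·16.5²·0.60 + 0.5²·24.1²·0.88 + 0.6²·22.9²·0.68] + 859.884 = 777.23 + 859.884 = 1637.11.
Reliability = 1637.11 / 1987.07 = 0.824.

0.824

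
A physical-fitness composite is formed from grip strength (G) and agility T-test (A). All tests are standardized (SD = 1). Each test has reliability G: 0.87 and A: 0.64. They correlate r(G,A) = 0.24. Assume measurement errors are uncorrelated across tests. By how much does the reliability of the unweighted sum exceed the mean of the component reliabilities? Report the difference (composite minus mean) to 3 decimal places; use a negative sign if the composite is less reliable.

Var(sum) = 2 + 0.48 = 2.48; true-score variance = 1.51 + 0.48 = 1.99; composite reliability = 0.8024.
Mean component reliability = 0.7550.
Difference = 0.8024 − 0.7550 = 0.047.

0.047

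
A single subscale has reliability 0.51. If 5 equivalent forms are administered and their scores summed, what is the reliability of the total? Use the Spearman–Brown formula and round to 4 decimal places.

ρ_k = kρ / (1 + (k−1)ρ) = 5·0.51 / (1 + 4·0.51) = 2.550 / 3.040 = 0.8388.

0.8388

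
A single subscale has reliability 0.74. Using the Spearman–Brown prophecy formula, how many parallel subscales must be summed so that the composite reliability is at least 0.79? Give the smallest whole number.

k ≥ ρ*(1−ρ₁)/(ρ₁(1−ρ*)) = 0.79·0.26 / (0.74·0.21) = 1.322.
Smallest integer k = 2.

2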